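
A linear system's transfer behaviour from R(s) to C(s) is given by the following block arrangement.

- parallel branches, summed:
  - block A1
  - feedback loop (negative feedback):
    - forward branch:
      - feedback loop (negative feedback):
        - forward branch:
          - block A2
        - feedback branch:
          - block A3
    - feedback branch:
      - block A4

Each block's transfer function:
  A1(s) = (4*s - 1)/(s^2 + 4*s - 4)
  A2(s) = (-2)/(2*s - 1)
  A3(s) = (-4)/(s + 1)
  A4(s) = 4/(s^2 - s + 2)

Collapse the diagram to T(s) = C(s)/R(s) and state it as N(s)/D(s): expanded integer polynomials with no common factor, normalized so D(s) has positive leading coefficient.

Step 1: reduce the feedback loop with forward A2 and return A3 gives (-2*s - 2)/(2*s^2 + s + 7)
Step 2: close the feedback loop around [A2/(1+A2*A3)], A4 gives (-2*s^3 - 2*s - 4)/(2*s^4 - s^3 + 10*s^2 - 13*s + 6)
Step 3: sum the parallel branches A1, [[A2/(1+A2*A3)]/(1+[A2/(1+A2*A3)]*A4)] - this is the overall T(s), already in the required normalized form

Therefore the answer is (6*s^5 - 14*s^4 + 47*s^3 - 74*s^2 + 29*s + 10)/(2*s^6 + 7*s^5 - 2*s^4 + 31*s^3 - 86*s^2 + 76*s - 24).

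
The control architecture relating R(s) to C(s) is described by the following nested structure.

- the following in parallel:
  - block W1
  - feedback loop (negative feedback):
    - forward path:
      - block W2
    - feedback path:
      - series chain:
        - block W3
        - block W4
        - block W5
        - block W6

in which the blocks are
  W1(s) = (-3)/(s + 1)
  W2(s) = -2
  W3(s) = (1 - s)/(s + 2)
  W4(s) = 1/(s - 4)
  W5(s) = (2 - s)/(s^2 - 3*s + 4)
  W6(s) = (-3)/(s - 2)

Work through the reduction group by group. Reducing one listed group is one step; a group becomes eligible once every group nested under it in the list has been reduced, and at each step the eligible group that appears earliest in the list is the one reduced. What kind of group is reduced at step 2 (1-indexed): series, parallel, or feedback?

1. combine W3, W4, W5, W6 in series
2. collapse the loop (W2 forward, (W3*W4*W5*W6) return)
3. sum the parallel branches W1, [W2/(1+W2*(W3*W4*W5*W6))]
Step 2: feedback.

Answer: feedback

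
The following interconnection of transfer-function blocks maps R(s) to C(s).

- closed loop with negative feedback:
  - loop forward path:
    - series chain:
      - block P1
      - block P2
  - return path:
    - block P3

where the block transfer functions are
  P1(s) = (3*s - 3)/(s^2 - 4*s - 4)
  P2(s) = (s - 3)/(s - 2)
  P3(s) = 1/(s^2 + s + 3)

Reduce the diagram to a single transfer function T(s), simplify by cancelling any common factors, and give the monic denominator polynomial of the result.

Step 1. reduce the series chain P1, P2 gives (3*s^2 - 12*s + 9)/(s^3 - 6*s^2 + 4*s + 8)
Step 2. apply the feedback formula to (P1*P2), P3 gives (3*s^4 - 9*s^3 + 6*s^2 - 27*s + 27)/(s^5 - 5*s^4 + s^3 - 3*s^2 + 8*s + 33)
The result of step 2 is T(s) in lowest terms. Its denominator already has leading coefficient 1, so it is monic as it stands.

Final answer: s^5 - 5*s^4 + s^3 - 3*s^2 + 8*s + 33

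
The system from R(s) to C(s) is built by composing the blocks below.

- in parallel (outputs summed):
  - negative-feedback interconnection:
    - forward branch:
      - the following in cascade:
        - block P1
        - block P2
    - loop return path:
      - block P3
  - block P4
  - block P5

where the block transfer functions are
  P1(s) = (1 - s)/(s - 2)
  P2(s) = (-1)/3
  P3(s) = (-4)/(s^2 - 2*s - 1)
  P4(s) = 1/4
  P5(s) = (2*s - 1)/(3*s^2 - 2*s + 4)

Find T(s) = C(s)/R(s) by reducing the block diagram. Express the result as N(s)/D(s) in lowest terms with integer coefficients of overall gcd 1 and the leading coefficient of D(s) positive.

First reduce the diagram to T(s).

Step 1 - reduce the series chain P1, P2 -> (s - 1)/(3*s - 6)
Step 2 - apply the feedback formula to (P1*P2), P3 -> (s^3 - 3*s^2 + s + 1)/(3*s^3 - 12*s^2 + 5*s + 10)
Step 3 - sum the parallel branches [(P1*P2)/(1+(P1*P2)*P3)], P4, P5: this yields T(s), and no further normalization is needed

Answer: (21*s^5 - 62*s^4 - 5*s^3 + 16*s^2 + 68*s + 16)/(36*s^5 - 168*s^4 + 204*s^3 - 112*s^2 + 160)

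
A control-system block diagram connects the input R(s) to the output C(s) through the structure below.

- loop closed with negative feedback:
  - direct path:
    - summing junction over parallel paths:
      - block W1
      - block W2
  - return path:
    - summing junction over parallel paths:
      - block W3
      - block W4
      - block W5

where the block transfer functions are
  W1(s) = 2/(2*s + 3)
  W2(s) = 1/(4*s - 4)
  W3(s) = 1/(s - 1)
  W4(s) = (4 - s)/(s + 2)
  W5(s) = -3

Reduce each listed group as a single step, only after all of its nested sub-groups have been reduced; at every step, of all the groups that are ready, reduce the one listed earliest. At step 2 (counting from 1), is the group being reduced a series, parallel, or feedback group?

(1) parallel reduction of W1, W2
(2) reduce the parallel group W3, W4, W5
(3) reduce the feedback loop with forward (W1+W2) and return (W3+W4+W5)
So the answer for step 2 is parallel.

Final answer: parallel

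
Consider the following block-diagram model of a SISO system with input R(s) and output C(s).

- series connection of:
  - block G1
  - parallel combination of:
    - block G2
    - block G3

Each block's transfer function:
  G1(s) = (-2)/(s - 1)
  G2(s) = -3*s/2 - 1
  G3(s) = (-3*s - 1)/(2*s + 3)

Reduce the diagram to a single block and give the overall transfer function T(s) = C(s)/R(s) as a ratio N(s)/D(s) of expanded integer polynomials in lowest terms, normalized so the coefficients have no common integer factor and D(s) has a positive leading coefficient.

First reduce the diagram to T(s).

1. parallel reduction of G2, G3, giving (-6*s^2 - 19*s - 8)/(4*s + 6)
2. reduce the series chain G1, (G2+G3), which is the overall transfer function T(s) = C(s)/R(s) in lowest terms

Answer: (6*s^2 + 19*s + 8)/(2*s^2 + s - 3)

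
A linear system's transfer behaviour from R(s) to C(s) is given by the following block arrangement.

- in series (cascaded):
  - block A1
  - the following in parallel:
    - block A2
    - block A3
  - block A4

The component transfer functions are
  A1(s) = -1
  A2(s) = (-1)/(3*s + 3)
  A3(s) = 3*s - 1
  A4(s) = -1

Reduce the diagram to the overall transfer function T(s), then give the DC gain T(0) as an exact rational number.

The answer is -4/3.

Reasoning:
Step 1. reduce the parallel group A2, A3 = (9*s^2 + 6*s - 4)/(3*s + 3)
Step 2. cascade A1, (A2+A3), A4 = (9*s^2 + 6*s - 4)/(3*s + 3)
Step 2 gives the overall T(s). Then T(0) = -4/3.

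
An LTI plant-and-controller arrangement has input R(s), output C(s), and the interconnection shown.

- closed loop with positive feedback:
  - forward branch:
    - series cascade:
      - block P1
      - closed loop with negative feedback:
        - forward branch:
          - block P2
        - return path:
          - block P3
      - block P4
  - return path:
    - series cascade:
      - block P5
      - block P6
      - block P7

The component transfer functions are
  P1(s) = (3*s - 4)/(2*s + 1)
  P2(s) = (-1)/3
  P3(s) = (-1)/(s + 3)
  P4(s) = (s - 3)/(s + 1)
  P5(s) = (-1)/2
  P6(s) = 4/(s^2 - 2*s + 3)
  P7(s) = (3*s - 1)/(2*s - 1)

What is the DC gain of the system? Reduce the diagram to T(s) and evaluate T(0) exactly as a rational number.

[1] reduce the feedback loop with forward P2 and return P3 = (-s - 3)/(3*s + 10)
[2] series reduction of P1, [P2/(1+P2*P3)], P4 = (-3*s^3 + 4*s^2 + 27*s - 36)/(6*s^3 + 29*s^2 + 33*s + 10)
[3] cascade P5, P6, P7 = (2 - 6*s)/(2*s^3 - 5*s^2 + 8*s - 3)
[4] feedback reduction of (P1*[P2/(1+P2*P3)]*P4), (P5*P6*P7) = (-6*s^6 + 23*s^5 + 10*s^4 - 166*s^3 + 384*s^2 - 369*s + 108)/(12*s^6 + 28*s^5 - 49*s^4 + 99*s^3 + 281*s^2 - 289*s + 42)
DC gain: substitute s = 0 into T(s) from step 4: T(0) = 108/42 = 18/7.

Answer: 18/7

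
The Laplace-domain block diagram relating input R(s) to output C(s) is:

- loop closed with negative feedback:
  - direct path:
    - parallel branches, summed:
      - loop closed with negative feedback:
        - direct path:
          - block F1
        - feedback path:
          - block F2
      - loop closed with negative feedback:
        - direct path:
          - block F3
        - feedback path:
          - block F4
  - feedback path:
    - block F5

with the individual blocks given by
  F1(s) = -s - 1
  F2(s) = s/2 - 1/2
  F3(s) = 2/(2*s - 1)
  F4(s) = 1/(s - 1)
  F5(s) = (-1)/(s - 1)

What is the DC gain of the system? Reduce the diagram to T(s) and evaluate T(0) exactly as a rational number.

[1] feedback reduction of F1, F2 gives (2*s + 2)/(s^2 - 3)
[2] feedback reduction of F3, F4 gives (2*s - 2)/(2*s^2 - 3*s + 3)
[3] combine [F1/(1+F1*F2)], [F3/(1+F3*F4)] in parallel gives (6*s^3 - 4*s^2 - 6*s + 12)/(2*s^4 - 3*s^3 - 3*s^2 + 9*s - 9)
[4] reduce the feedback loop with forward ([F1/(1+F1*F2)]+[F3/(1+F3*F4)]) and return F5 gives (6*s^4 - 10*s^3 - 2*s^2 + 18*s - 12)/(2*s^5 - 5*s^4 - 6*s^3 + 16*s^2 - 12*s - 3)
That last expression is T(s); at s = 0 only the constant terms survive, so T(0) = -12/(-3) = 4.

Hence the answer: 4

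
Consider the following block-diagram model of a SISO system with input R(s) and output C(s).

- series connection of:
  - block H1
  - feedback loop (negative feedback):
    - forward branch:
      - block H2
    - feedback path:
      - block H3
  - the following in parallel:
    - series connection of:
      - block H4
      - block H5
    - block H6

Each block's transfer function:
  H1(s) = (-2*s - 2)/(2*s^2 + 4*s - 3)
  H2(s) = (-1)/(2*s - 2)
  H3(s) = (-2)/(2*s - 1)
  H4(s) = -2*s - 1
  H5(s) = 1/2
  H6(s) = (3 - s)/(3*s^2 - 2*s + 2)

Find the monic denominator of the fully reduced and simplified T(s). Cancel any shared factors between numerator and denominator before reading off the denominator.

Step 1: close the feedback loop around H2, H3 -> (1 - 2*s)/(4*s^2 - 6*s + 4)
Step 2: reduce the series chain H4, H5 -> -s - 1/2
Step 3: sum the parallel branches (H4*H5), H6 -> (-6*s^3 + s^2 - 4*s + 4)/(6*s^2 - 4*s + 4)
Step 4: reduce the series chain H1, [H2/(1+H2*H3)], ((H4*H5)+H6) -> (-12*s^5 - 4*s^4 - s^3 + 3*s^2 + 8*s - 4)/(24*s^6 - 4*s^5 - 76*s^4 + 166*s^3 - 160*s^2 + 92*s - 24)
Step 4 gives the fully reduced T(s), with no common factor left to cancel. The denominator's leading coefficient is 24, so divide each of its coefficients by 24 to get the monic form.

Therefore the answer is s^6 - s^5/6 - 19*s^4/6 + 83*s^3/12 - 20*s^2/3 + 23*s/6 - 1.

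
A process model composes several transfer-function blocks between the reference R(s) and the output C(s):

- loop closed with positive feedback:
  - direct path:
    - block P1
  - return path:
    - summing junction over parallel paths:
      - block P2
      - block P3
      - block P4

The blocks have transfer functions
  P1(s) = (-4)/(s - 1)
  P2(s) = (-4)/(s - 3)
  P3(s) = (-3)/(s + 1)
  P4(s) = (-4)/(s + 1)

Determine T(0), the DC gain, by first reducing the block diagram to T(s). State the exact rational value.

1. sum the parallel branches P2, P3, P4; result (17 - 11*s)/(s^2 - 2*s - 3)
2. collapse the loop (P1 forward, (P2+P3+P4) return); result (-4*s^2 + 8*s + 12)/(s^3 - 3*s^2 - 45*s + 71)
Step 2 gives the overall T(s). Then T(0) = 12/71.

Answer: 12/71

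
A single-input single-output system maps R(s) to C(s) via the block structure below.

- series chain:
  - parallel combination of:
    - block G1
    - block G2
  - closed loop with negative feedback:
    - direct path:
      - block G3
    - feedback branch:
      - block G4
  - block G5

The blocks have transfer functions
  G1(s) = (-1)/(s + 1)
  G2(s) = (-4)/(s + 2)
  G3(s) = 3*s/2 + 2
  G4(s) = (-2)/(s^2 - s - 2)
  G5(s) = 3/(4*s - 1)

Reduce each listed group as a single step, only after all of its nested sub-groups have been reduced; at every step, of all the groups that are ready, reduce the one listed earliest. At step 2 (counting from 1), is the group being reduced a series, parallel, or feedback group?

(1) reduce the parallel group G1, G2
(2) feedback reduction of G3, G4
(3) combine (G1+G2), [G3/(1+G3*G4)], G5 in series
Step 2: feedback.

Hence the answer: feedback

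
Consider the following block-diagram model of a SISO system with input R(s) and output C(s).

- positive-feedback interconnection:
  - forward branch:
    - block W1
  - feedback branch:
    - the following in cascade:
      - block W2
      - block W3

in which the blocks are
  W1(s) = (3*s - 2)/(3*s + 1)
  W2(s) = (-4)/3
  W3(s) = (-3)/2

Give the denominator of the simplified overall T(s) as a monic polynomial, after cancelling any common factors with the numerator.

Reducing step by step:

1. cascade W2, W3 gives 2
2. close the feedback loop around W1, (W2*W3) gives (2 - 3*s)/(3*s - 5)
Step 2 gives the fully reduced T(s), with no common factor left to cancel. The denominator's leading coefficient is 3, so divide each of its coefficients by 3 to get the monic form.

Answer: s - 5/3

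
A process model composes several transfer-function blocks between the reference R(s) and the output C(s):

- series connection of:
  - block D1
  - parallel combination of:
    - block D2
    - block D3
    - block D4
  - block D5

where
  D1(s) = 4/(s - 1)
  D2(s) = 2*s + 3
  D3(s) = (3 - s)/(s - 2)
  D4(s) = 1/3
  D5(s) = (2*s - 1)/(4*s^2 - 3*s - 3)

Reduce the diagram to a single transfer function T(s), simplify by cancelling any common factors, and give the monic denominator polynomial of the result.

[1] combine D2, D3, D4 in parallel, giving (6*s^2 - 5*s - 11)/(3*s - 6)
[2] combine D1, (D2+D3+D4), D5 in series, giving (48*s^3 - 64*s^2 - 68*s + 44)/(12*s^4 - 45*s^3 + 42*s^2 + 9*s - 18)
That last expression is T(s), already simplified. Scaling its denominator by 1/12 (the reciprocal of the leading coefficient) yields the monic denominator.

Therefore the answer is s^4 - 15*s^3/4 + 7*s^2/2 + 3*s/4 - 3/2.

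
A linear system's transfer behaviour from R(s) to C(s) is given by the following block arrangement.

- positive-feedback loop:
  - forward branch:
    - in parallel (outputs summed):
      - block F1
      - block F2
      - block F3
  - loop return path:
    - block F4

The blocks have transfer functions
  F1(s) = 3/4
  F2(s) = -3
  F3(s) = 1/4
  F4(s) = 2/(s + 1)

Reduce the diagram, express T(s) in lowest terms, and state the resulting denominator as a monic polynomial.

First reduce the diagram to T(s).

Step 1: parallel reduction of F1, F2, F3 = -2
Step 2: reduce the feedback loop with forward (F1+F2+F3) and return F4 = (-2*s - 2)/(s + 5)
No further cancellation is possible in the step-2 result, so that is T(s). Its denominator is already monic.

Answer: s + 5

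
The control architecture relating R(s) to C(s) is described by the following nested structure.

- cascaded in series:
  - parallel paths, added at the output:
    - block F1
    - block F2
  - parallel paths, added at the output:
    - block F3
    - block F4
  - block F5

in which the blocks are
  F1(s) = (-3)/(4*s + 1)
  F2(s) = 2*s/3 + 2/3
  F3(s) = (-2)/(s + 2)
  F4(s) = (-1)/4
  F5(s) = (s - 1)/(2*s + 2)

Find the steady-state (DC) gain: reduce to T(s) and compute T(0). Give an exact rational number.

(1) combine F1, F2 in parallel, giving (8*s^2 + 10*s - 7)/(12*s + 3)
(2) add F3, F4 (parallel), giving (-s - 10)/(4*s + 8)
(3) cascade (F1+F2), (F3+F4), F5, giving (-8*s^4 - 82*s^3 - 3*s^2 + 163*s - 70)/(96*s^3 + 312*s^2 + 264*s + 48)
Evaluating the step-3 result (the overall T(s)) at s = 0 gives T(0) = -70/48 = -35/24.

Answer: -35/24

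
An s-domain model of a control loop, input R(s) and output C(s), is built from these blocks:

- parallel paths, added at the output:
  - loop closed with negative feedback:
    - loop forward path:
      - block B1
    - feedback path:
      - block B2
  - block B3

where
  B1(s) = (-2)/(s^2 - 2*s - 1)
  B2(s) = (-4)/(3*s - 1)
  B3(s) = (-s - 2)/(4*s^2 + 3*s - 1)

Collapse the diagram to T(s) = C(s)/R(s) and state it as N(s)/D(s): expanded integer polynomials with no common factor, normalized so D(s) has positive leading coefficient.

(1) collapse the loop (B1 forward, B2 return); result (2 - 6*s)/(3*s^3 - 7*s^2 - s + 9)
(2) reduce the parallel group [B1/(1+B1*B2)], B3, which is the overall transfer function T(s) = C(s)/R(s) in lowest terms

Hence the answer: (-3*s^3 - 20*s^2 + 25*s - 20)/(12*s^4 - 31*s^3 + 3*s^2 + 37*s - 9)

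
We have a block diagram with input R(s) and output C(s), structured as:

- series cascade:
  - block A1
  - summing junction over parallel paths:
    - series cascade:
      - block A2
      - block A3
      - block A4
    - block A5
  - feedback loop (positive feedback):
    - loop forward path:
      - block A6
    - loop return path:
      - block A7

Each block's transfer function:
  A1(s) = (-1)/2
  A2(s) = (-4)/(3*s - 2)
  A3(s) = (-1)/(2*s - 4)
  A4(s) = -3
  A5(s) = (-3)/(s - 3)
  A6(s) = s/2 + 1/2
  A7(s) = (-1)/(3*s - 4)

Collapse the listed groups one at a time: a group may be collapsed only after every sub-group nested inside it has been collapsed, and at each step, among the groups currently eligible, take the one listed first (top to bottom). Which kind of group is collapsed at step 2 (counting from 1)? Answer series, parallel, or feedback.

Step 1. multiply A2, A3, A4 (series)
Step 2. reduce the parallel group (A2*A3*A4), A5
Step 3. apply the feedback formula to A6, A7
Step 4. reduce the series chain A1, ((A2*A3*A4)+A5), [A6/(1-A6*A7)]
At step 2 the group reduced is parallel.

Therefore the answer is parallel.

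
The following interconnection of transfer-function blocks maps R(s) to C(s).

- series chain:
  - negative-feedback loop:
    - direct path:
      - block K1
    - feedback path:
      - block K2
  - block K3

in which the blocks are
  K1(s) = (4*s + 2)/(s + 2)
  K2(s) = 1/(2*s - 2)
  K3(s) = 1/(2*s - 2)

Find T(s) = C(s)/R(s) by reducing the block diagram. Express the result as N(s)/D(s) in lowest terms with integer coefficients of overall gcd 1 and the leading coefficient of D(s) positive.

Answer: (2*s + 1)/(s^2 + 3*s - 1)

Working:
(1) reduce the feedback loop with forward K1 and return K2: (4*s^2 - 2*s - 2)/(s^2 + 3*s - 1)
(2) combine [K1/(1+K1*K2)], K3 in series: this yields T(s), and no further normalization is needed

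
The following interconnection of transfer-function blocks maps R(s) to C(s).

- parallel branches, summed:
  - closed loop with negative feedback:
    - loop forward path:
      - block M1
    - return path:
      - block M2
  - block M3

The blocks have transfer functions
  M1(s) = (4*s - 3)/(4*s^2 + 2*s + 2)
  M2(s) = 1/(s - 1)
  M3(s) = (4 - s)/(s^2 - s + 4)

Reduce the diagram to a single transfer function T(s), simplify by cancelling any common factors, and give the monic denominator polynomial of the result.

Step 1. reduce the feedback loop with forward M1 and return M2 gives (4*s^2 - 7*s + 3)/(4*s^3 - 2*s^2 + 4*s - 5)
Step 2. parallel reduction of [M1/(1+M1*M2)], M3 gives (7*s^3 + 14*s^2 - 10*s - 8)/(4*s^5 - 6*s^4 + 22*s^3 - 17*s^2 + 21*s - 20)
T(s) is the step-2 result (common factors already cancelled). Leading coefficient of the denominator: 4. Divide through by 4 for the monic polynomial.

Therefore the answer is s^5 - 3*s^4/2 + 11*s^3/2 - 17*s^2/4 + 21*s/4 - 5.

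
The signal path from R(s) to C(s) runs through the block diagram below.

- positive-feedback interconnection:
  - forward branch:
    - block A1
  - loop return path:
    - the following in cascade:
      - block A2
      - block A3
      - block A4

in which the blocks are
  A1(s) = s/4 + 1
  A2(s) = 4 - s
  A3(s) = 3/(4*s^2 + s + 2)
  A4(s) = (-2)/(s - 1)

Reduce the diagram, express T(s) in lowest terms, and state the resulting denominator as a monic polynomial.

Step 1 - reduce the series chain A2, A3, A4 = (6*s - 24)/(4*s^3 - 3*s^2 + s - 2)
Step 2 - close the feedback loop around A1, (A2*A3*A4) = (4*s^4 + 13*s^3 - 11*s^2 + 2*s - 8)/(16*s^3 - 18*s^2 + 4*s + 88)
That last expression is T(s), already simplified. Scaling its denominator by 1/16 (the reciprocal of the leading coefficient) yields the monic denominator.

Hence the answer: s^3 - 9*s^2/8 + s/4 + 11/2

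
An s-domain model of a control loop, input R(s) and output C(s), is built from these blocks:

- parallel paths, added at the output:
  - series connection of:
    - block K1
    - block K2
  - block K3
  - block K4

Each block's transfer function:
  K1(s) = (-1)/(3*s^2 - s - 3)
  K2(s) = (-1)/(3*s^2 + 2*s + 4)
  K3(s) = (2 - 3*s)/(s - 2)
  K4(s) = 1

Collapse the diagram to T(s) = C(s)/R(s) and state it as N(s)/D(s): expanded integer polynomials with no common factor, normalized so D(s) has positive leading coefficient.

1. combine K1, K2 in series gives 1/(9*s^4 + 3*s^3 + s^2 - 10*s - 12)
2. parallel reduction of (K1*K2), K3, K4, which is the overall transfer function T(s) = C(s)/R(s) in lowest terms

Therefore the answer is (-18*s^5 - 6*s^4 - 2*s^3 + 20*s^2 + 25*s - 2)/(9*s^5 - 15*s^4 - 5*s^3 - 12*s^2 + 8*s + 24).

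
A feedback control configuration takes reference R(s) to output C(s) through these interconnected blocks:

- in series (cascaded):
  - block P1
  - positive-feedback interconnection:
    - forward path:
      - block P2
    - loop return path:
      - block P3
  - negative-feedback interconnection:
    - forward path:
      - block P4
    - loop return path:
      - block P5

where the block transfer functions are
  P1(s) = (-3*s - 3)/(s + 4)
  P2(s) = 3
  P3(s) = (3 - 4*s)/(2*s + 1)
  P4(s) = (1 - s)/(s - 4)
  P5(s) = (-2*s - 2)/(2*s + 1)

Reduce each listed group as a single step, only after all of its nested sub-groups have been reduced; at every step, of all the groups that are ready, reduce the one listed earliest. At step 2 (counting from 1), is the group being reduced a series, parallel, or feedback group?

[1] close the feedback loop around P2, P3
[2] close the feedback loop around P4, P5
[3] cascade P1, [P2/(1-P2*P3)], [P4/(1+P4*P5)]
The group at step 2 is a feedback group.

Final answer: feedback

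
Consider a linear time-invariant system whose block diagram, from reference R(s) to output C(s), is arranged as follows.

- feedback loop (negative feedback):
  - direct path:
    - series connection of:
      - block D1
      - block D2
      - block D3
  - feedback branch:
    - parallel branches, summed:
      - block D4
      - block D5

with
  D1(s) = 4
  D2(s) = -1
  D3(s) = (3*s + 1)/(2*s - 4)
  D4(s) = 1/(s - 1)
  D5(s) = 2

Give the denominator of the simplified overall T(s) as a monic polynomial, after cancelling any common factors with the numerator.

Reducing step by step:

Step 1. combine D1, D2, D3 in series = (-6*s - 2)/(s - 2)
Step 2. sum the parallel branches D4, D5 = (2*s - 1)/(s - 1)
Step 3. apply the feedback formula to (D1*D2*D3), (D4+D5) = (6*s^2 - 4*s - 2)/(11*s^2 + s - 4)
Step 3 gives the fully reduced T(s), with no common factor left to cancel. The denominator's leading coefficient is 11, so divide each of its coefficients by 11 to get the monic form.

Answer: s^2 + s/11 - 4/11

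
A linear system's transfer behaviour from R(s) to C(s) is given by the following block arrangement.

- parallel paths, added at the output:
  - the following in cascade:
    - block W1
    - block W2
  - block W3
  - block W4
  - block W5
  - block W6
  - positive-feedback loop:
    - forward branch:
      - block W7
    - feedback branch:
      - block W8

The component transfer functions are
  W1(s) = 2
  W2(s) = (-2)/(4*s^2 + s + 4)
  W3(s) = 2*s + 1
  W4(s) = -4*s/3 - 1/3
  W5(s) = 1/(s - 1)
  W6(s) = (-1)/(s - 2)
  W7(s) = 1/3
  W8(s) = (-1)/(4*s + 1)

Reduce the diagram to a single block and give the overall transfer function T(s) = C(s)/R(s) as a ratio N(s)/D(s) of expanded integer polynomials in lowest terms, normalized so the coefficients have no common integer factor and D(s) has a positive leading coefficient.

Step 1 - cascade W1, W2, giving (-4)/(4*s^2 + s + 4)
Step 2 - feedback reduction of W7, W8, giving (4*s + 1)/(12*s + 4)
Step 3 - parallel reduction of (W1*W2), W3, W4, W5, W6, [W7/(1-W7*W8)], giving the overall T(s)

Answer: (96*s^6 - 88*s^5 - 224*s^4 - 253*s^3 + 151*s^2 - 58*s - 56)/(144*s^5 - 348*s^4 + 192*s^3 - 252*s^2 + 168*s + 96)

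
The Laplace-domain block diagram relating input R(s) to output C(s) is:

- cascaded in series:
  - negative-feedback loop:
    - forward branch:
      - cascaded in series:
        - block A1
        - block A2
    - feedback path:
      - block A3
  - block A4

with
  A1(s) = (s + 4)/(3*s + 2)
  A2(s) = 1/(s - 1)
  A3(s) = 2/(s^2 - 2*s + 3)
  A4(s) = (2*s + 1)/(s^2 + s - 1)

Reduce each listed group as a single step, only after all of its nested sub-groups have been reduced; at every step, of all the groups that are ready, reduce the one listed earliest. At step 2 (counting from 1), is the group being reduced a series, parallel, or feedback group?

Reducing step by step:

Step 1: cascade A1, A2
Step 2: apply the feedback formula to (A1*A2), A3
Step 3: cascade [(A1*A2)/(1+(A1*A2)*A3)], A4
The group at step 2 is a feedback group.

Answer: feedback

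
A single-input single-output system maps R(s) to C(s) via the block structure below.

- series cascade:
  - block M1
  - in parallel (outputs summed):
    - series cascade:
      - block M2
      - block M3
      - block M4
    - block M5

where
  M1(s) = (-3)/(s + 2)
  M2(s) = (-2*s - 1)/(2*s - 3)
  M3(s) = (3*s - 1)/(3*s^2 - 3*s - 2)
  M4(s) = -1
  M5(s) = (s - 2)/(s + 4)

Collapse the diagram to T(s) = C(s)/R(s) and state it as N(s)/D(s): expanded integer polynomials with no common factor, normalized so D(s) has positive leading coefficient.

(1) series reduction of M2, M3, M4 = (6*s^2 + s - 1)/(6*s^3 - 15*s^2 + 5*s + 6)
(2) sum the parallel branches (M2*M3*M4), M5 = (6*s^4 - 21*s^3 + 60*s^2 - s - 16)/(6*s^4 + 9*s^3 - 55*s^2 + 26*s + 24)
(3) combine M1, ((M2*M3*M4)+M5) in series; the result is T(s) itself (integer coefficients, no common factor, positive leading denominator coefficient)

Final answer: (-18*s^4 + 63*s^3 - 180*s^2 + 3*s + 48)/(6*s^5 + 21*s^4 - 37*s^3 - 84*s^2 + 76*s + 48)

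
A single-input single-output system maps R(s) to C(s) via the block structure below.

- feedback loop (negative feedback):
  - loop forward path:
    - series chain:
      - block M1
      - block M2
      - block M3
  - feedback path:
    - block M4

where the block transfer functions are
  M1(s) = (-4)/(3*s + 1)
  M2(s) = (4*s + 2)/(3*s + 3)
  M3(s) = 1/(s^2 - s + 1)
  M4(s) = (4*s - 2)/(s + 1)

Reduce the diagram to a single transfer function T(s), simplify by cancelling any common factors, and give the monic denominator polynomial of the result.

1. series reduction of M1, M2, M3; result (-16*s - 8)/(9*s^4 + 3*s^3 + 9*s + 3)
2. reduce the feedback loop with forward (M1*M2*M3) and return M4; result (-16*s^2 - 24*s - 8)/(9*s^5 + 12*s^4 + 3*s^3 - 55*s^2 + 12*s + 19)
The result of step 2 is T(s) in lowest terms. Its denominator has leading coefficient 9; dividing the denominator through by 9 makes it monic.

Final answer: s^5 + 4*s^4/3 + s^3/3 - 55*s^2/9 + 4*s/3 + 19/9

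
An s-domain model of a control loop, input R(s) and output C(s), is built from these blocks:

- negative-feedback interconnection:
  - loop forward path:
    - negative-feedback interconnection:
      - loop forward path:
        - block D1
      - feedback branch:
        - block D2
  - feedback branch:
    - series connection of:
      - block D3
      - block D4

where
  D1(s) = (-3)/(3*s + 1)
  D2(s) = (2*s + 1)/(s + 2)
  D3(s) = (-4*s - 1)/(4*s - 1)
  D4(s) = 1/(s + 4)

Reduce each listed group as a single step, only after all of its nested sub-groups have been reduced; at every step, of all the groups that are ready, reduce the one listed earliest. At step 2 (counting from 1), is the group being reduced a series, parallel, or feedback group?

The answer is series.

Reasoning:
Step 1 - feedback reduction of D1, D2
Step 2 - reduce the series chain D3, D4
Step 3 - collapse the loop ([D1/(1+D1*D2)] forward, (D3*D4) return)
Step 2: series.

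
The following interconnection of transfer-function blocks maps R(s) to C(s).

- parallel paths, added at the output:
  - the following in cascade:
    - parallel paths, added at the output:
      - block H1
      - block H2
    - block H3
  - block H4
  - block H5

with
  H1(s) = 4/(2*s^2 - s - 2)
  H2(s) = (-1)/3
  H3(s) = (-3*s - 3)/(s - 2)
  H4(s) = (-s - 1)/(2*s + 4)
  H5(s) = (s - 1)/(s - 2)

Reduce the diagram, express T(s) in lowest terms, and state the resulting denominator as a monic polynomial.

[1] add H1, H2 (parallel) gives (-2*s^2 + s + 14)/(6*s^2 - 3*s - 6)
[2] combine (H1+H2), H3 in series gives (2*s^3 + s^2 - 15*s - 14)/(2*s^3 - 5*s^2 + 4)
[3] reduce the parallel group ((H1+H2)*H3), H4, H5 gives (6*s^4 + 15*s^3 - 35*s^2 - 92*s - 52)/(4*s^4 - 2*s^3 - 20*s^2 + 8*s + 16)
Step 3 gives the fully reduced T(s), with no common factor left to cancel. The denominator's leading coefficient is 4, so divide each of its coefficients by 4 to get the monic form.

Therefore the answer is s^4 - s^3/2 - 5*s^2 + 2*s + 4.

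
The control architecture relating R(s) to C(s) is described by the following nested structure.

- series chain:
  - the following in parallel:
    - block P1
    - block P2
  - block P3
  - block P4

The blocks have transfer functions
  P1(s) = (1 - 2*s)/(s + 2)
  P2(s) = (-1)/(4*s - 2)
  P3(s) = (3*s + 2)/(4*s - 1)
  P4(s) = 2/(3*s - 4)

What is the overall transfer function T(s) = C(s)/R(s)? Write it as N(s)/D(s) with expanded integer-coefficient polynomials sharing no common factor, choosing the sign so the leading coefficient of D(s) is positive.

Step 1. parallel reduction of P1, P2 = (-8*s^2 + 7*s - 4)/(4*s^2 + 6*s - 4)
Step 2. multiply (P1+P2), P3, P4 (series): this yields T(s), and no further normalization is needed

Therefore the answer is (-24*s^3 + 5*s^2 + 2*s - 8)/(24*s^4 - 2*s^3 - 73*s^2 + 50*s - 8).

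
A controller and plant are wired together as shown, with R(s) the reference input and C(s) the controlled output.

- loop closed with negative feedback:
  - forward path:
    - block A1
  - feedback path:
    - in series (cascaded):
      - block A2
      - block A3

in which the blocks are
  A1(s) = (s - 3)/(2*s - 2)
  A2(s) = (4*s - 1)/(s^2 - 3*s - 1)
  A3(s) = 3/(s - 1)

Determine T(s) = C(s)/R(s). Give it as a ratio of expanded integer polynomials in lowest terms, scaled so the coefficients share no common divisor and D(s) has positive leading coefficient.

Step 1: series reduction of A2, A3, giving (12*s - 3)/(s^3 - 4*s^2 + 2*s + 1)
Step 2: collapse the loop (A1 forward, (A2*A3) return); the result is T(s) itself (integer coefficients, no common factor, positive leading denominator coefficient)

Answer: (s^4 - 7*s^3 + 14*s^2 - 5*s - 3)/(2*s^4 - 10*s^3 + 24*s^2 - 41*s + 7)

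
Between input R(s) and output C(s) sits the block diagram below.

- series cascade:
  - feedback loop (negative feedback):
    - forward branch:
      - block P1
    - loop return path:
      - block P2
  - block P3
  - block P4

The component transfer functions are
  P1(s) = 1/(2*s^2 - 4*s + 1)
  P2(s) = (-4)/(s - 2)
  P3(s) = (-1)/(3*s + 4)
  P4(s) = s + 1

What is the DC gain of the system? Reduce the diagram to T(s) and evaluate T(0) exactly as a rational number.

[1] feedback reduction of P1, P2 gives (s - 2)/(2*s^3 - 8*s^2 + 9*s - 6)
[2] combine [P1/(1+P1*P2)], P3, P4 in series gives (-s^2 + s + 2)/(6*s^4 - 16*s^3 - 5*s^2 + 18*s - 24)
The step-2 result is T(s). Setting s = 0: T(0) = 2/(-24) = -1/12.

Therefore the answer is -1/12.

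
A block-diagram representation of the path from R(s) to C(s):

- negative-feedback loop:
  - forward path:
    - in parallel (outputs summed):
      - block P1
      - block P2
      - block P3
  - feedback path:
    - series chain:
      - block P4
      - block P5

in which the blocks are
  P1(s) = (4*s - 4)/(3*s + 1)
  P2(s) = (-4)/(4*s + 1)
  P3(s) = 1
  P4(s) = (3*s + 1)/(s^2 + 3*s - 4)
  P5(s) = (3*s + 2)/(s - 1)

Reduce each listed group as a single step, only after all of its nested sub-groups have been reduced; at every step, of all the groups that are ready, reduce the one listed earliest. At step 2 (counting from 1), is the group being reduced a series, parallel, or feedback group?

Answer: series

Working:
(1) add P1, P2, P3 (parallel)
(2) reduce the series chain P4, P5
(3) feedback reduction of (P1+P2+P3), (P4*P5)
So the answer for step 2 is series.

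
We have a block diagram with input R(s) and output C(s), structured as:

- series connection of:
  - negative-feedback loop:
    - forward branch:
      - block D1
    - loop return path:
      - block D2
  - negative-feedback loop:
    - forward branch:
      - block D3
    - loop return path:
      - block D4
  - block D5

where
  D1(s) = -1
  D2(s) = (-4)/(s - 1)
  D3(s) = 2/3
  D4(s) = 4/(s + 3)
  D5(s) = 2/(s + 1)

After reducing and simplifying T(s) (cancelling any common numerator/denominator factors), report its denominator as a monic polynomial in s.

Step 1. close the feedback loop around D1, D2 gives (1 - s)/(s + 3)
Step 2. apply the feedback formula to D3, D4 gives (2*s + 6)/(3*s + 17)
Step 3. cascade [D1/(1+D1*D2)], [D3/(1+D3*D4)], D5 gives (4 - 4*s)/(3*s^2 + 20*s + 17)
T(s) is the step-3 result (common factors already cancelled). Leading coefficient of the denominator: 3. Divide through by 3 for the monic polynomial.

Answer: s^2 + 20*s/3 + 17/3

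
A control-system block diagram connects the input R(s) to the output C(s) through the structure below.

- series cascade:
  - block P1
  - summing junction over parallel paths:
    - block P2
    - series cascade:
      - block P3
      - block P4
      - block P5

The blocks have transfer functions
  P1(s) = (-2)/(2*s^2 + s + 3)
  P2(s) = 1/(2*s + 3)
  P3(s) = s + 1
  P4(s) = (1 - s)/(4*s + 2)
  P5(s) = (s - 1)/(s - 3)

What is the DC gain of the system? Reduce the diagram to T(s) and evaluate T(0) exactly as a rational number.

Step 1: series reduction of P3, P4, P5; result (-s^3 + s^2 + s - 1)/(4*s^2 - 10*s - 6)
Step 2: add P2, (P3*P4*P5) (parallel); result (-2*s^4 - s^3 + 9*s^2 - 9*s - 9)/(8*s^3 - 8*s^2 - 42*s - 18)
Step 3: multiply P1, (P2+(P3*P4*P5)) (series); result (2*s^4 + s^3 - 9*s^2 + 9*s + 9)/(8*s^5 - 4*s^4 - 34*s^3 - 51*s^2 - 72*s - 27)
That last expression is T(s); at s = 0 only the constant terms survive, so T(0) = 9/(-27) = -1/3.

Final answer: -1/3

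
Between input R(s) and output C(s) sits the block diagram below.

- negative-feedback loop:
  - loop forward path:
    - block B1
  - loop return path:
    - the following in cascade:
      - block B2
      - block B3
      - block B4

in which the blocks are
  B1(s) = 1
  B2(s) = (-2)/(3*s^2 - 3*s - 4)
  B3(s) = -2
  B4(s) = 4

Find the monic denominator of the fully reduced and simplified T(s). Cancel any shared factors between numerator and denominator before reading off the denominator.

Step 1: combine B2, B3, B4 in series -> 16/(3*s^2 - 3*s - 4)
Step 2: close the feedback loop around B1, (B2*B3*B4) -> (3*s^2 - 3*s - 4)/(3*s^2 - 3*s + 12)
Step 2 gives the fully reduced T(s), with no common factor left to cancel. The denominator's leading coefficient is 3, so divide each of its coefficients by 3 to get the monic form.

Hence the answer: s^2 - s + 4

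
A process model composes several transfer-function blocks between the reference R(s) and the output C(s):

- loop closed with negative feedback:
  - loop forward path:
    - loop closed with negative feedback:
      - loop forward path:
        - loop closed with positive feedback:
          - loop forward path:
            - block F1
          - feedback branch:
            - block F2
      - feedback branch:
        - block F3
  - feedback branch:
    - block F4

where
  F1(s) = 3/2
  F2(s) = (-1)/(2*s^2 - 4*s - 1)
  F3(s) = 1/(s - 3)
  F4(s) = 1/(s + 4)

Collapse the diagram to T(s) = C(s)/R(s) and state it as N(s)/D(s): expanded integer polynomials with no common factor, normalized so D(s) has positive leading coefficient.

1. apply the feedback formula to F1, F2 = (6*s^2 - 12*s - 3)/(4*s^2 - 8*s + 1)
2. reduce the feedback loop with forward [F1/(1-F1*F2)] and return F3 = (6*s^3 - 30*s^2 + 33*s + 9)/(4*s^3 - 14*s^2 + 13*s - 6)
3. collapse the loop ([[F1/(1-F1*F2)]/(1+[F1/(1-F1*F2)]*F3)] forward, F4 return), which is the overall transfer function T(s) = C(s)/R(s) in lowest terms

Final answer: (6*s^4 - 6*s^3 - 87*s^2 + 141*s + 36)/(4*s^4 + 8*s^3 - 73*s^2 + 79*s - 15)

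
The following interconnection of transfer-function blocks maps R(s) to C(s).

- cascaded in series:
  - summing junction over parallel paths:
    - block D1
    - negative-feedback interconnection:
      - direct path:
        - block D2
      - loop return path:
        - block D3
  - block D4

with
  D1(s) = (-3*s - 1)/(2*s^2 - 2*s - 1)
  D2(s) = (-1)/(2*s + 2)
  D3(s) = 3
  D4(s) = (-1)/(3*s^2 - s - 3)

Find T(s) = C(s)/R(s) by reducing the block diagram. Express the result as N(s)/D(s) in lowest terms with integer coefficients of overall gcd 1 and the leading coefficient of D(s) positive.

Answer: (8*s^2 - 3*s - 2)/(12*s^5 - 22*s^4 - 6*s^3 + 21*s^2 - s - 3)

Working:
(1) collapse the loop (D2 forward, D3 return) = (-1)/(2*s - 1)
(2) combine D1, [D2/(1+D2*D3)] in parallel = (-8*s^2 + 3*s + 2)/(4*s^3 - 6*s^2 + 1)
(3) series reduction of (D1+[D2/(1+D2*D3)]), D4: this yields T(s), and no further normalization is needed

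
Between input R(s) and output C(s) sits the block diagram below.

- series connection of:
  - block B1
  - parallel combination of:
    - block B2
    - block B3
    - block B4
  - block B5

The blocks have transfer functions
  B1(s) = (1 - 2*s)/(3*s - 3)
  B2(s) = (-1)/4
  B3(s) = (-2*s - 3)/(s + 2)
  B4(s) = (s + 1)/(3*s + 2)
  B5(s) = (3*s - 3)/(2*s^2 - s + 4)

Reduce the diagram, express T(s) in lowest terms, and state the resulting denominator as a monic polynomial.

First reduce the diagram to T(s).

Step 1: sum the parallel branches B2, B3, B4 gives (-23*s^2 - 48*s - 20)/(12*s^2 + 32*s + 16)
Step 2: reduce the series chain B1, (B2+B3+B4), B5 gives (46*s^3 + 73*s^2 - 8*s - 20)/(24*s^4 + 52*s^3 + 48*s^2 + 112*s + 64)
The result of step 2 is T(s) in lowest terms. Its denominator has leading coefficient 24; dividing the denominator through by 24 makes it monic.

Answer: s^4 + 13*s^3/6 + 2*s^2 + 14*s/3 + 8/3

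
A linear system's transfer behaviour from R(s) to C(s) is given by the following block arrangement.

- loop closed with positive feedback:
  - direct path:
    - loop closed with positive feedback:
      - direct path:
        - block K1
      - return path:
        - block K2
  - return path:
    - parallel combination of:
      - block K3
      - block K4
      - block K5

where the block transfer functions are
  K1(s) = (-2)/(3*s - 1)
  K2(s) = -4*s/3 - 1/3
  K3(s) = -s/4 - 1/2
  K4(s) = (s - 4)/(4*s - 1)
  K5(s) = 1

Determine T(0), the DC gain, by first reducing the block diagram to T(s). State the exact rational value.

Reducing step by step:

Step 1 - close the feedback loop around K1, K2 gives (-6)/(s - 5)
Step 2 - sum the parallel branches K3, K4, K5 gives (-4*s^2 + 13*s - 18)/(16*s - 4)
Step 3 - apply the feedback formula to [K1/(1-K1*K2)], (K3+K4+K5) gives (48*s - 12)/(4*s^2 + 3*s + 44)
The step-3 result is T(s). Setting s = 0: T(0) = -12/44 = -3/11.

Answer: -3/11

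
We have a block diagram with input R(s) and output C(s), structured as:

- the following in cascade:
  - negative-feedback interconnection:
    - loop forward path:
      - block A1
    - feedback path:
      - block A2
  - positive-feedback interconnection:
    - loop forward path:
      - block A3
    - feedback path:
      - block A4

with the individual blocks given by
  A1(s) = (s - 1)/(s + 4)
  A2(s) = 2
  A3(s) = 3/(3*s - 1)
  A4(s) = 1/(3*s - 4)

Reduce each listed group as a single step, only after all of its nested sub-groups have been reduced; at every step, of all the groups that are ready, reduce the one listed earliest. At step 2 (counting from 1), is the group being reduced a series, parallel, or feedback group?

Reducing step by step:

(1) apply the feedback formula to A1, A2
(2) close the feedback loop around A3, A4
(3) series reduction of [A1/(1+A1*A2)], [A3/(1-A3*A4)]
Step 2 collapses a feedback group.

Answer: feedback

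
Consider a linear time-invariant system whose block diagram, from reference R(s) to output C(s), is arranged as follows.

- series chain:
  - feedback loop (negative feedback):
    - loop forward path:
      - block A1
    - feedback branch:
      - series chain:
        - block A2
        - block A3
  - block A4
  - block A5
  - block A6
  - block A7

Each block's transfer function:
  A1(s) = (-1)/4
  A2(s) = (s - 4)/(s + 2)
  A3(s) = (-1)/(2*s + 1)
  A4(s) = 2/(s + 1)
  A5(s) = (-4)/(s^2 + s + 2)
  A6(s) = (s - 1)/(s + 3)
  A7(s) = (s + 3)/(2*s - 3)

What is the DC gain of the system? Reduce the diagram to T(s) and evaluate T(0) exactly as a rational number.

First reduce the diagram to T(s).

[1] series reduction of A2, A3 = (4 - s)/(2*s^2 + 5*s + 2)
[2] feedback reduction of A1, (A2*A3) = (-2*s^2 - 5*s - 2)/(8*s^2 + 21*s + 4)
[3] series reduction of [A1/(1+A1*(A2*A3))], A4, A5, A6, A7 = (16*s^3 + 24*s^2 - 24*s - 16)/(16*s^6 + 50*s^5 + 29*s^4 - 36*s^3 - 153*s^2 - 146*s - 24)
Evaluating the step-3 result (the overall T(s)) at s = 0 gives T(0) = -16/(-24) = 2/3.

Answer: 2/3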